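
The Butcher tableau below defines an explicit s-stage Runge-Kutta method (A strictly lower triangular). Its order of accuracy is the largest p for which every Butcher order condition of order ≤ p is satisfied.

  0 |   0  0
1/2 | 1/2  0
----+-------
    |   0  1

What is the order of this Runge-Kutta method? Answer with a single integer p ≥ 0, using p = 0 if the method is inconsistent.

b = (0, 1)
c = (0, 1/2)
Σ b_i: 1·1 = 1 ✓
b·c: 1·1/2 = 1/2 ✓; 2 stages ⇒ order 2.

2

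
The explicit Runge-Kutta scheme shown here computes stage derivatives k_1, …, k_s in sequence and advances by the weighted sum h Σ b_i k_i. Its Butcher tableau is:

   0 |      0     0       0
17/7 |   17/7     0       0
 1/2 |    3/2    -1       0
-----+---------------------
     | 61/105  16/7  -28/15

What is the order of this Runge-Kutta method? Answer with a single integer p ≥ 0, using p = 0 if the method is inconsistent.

b = (61/105, 16/7, -28/15)
c = (0, 17/7, 1/2)
Ac = (0, 0, -17/7)
Σ b_i: 61/105·1 + 16/7·1 + (-28/15)·1 = 1 ✓
b·c: 16/7·17/7 + (-28/15)·1/2 = 3394/735 ≠ 1/2 ⇒ order 1.

1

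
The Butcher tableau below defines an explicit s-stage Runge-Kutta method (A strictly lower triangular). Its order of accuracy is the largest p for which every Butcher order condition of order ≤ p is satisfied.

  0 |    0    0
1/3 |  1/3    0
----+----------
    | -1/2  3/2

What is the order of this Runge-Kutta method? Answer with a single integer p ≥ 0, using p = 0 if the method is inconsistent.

b = (-1/2, 3/2)
c = (0, 1/3)
Σ b_i: (-1/2)·1 + 3/2·1 = 1 ✓
b·c: 3/2·1/3 = 1/2 ✓; 2 stages ⇒ order 2.

2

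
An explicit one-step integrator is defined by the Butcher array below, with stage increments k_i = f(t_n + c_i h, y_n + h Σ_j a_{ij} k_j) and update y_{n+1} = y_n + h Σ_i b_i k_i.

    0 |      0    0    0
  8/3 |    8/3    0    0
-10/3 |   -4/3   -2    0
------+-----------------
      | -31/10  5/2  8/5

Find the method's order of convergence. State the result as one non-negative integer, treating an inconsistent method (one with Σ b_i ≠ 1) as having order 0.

b = (-31/10, 5/2, 8/5)
c = (0, 8/3, -10/3)
Ac = (0, 0, -16/3)
Σ b_i: (-31/10)·1 + 5/2·1 + 8/5·1 = 1 ✓
b·c: 5/2·8/3 + 8/5·(-10/3) = 4/3 ≠ 1/2 ⇒ order 1.

1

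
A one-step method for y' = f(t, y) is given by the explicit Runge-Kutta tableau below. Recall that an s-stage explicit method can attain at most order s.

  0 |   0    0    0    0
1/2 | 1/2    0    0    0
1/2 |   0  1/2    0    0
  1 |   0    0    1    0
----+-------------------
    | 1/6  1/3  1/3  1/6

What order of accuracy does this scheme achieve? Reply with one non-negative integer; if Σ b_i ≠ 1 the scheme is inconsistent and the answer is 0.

b = (1/6, 1/3, 1/3, 1/6)
c = (0, 1/2, 1/2, 1)
Ac = (0, 0, 1/4, 1/2)
Σ b_i: 1/6·1 + 1/3·1 + 1/3·1 + 1/6·1 = 1 ✓
b·c: 1/3·1/2 + 1/3·1/2 + 1/6·1 = 1/2 ✓
b·c²: 1/3·1/4 + 1/3·1/4 + 1/6·1 = 1/3 ✓
b·Ac: 1/3·1/4 + 1/6·1/2 = 1/6 ✓
b·c³: 1/3·1/8 + 1/3·1/8 + 1/6·1 = 1/4 ✓
b·(c∘Ac): 1/3·1/8 + 1/6·1/2 = 1/8 ✓
b·Ac²: 1/3·1/8 + 1/6·1/4 = 1/12 ✓
b·A²c: 1/6·1/4 = 1/24 ✓; 4 stages ⇒ order 4.

4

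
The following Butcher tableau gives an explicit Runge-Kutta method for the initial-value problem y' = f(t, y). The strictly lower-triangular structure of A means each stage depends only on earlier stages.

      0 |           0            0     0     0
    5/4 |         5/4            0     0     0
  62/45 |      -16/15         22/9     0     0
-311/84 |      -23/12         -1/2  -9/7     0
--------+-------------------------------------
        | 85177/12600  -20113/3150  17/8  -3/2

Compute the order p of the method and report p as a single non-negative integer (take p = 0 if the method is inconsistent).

b = (85177/12600, -20113/3150, 17/8, -3/2)
c = (0, 5/4, 62/45, -311/84)
Ac = (0, 0, 55/18, -671/280)
Σ b_i: 85177/12600·1 + (-20113/3150)·1 + 17/8·1 + (-3/2)·1 = 1 ✓
b·c: (-20113/3150)·5/4 + 17/8·62/45 + (-3/2)·(-311/84) = 1/2 ✓
b·c²: (-20113/3150)·25/16 + 17/8·3844/2025 + (-3/2)·96721/7056 = -42078221/1587600 ≠ 1/3 ⇒ order 2.
b·Ac: 17/8·55/18 + (-3/2)·(-671/280) = 25421/2520 ≠ 1/6

2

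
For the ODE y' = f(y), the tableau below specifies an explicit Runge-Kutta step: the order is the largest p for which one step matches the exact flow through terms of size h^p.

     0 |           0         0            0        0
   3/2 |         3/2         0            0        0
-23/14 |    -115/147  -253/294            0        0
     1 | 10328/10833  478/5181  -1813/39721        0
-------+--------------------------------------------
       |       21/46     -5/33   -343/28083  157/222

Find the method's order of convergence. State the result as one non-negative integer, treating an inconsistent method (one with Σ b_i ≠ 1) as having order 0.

b = (21/46, -5/33, -343/28083, 157/222)
c = (0, 3/2, -23/14, 1)
Ac = (0, 0, -253/196, 67/314)
Σ b_i: 21/46·1 + (-5/33)·1 + (-343/28083)·1 + 157/222·1 = 1 ✓
b·c: (-5/33)·3/2 + (-343/28083)·(-23/14) + 157/222·1 = 1/2 ✓
b·c²: (-5/33)·9/4 + (-343/28083)·529/196 + 157/222·1 = 1/3 ✓
b·Ac: (-343/28083)·(-253/196) + 157/222·67/314 = 1/6 ✓
b·c³: (-5/33)·27/8 + (-343/28083)·(-12167/2744) + 157/222·1 = 1/4 ✓
b·(c∘Ac): (-343/28083)·5819/2744 + 157/222·67/314 = 1/8 ✓
b·Ac²: (-343/28083)·(-759/392) + 157/222·53/628 = 1/12 ✓
b·A²c: 157/222·37/628 = 1/24 ✓; 4 stages ⇒ order 4.

4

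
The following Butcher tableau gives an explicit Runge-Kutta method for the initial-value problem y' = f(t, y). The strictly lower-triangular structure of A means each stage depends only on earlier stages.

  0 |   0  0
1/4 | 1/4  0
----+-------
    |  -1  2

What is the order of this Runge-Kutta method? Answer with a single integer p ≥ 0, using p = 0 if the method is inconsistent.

2

b = (-1, 2)
c = (0, 1/4)
Σ b_i: (-1)·1 + 2·1 = 1 ✓
b·c: 2·1/4 = 1/2 ✓; 2 stages ⇒ order 2.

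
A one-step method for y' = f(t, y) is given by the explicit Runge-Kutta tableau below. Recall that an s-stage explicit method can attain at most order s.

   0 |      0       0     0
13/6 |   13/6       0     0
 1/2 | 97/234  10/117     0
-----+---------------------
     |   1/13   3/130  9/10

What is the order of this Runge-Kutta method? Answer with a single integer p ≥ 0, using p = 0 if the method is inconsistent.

b = (1/13, 3/130, 9/10)
c = (0, 13/6, 1/2)
Ac = (0, 0, 5/27)
Σ b_i: 1/13·1 + 3/130·1 + 9/10·1 = 1 ✓
b·c: 3/130·13/6 + 9/10·1/2 = 1/2 ✓
b·c²: 3/130·169/36 + 9/10·1/4 = 1/3 ✓
b·Ac: 9/10·5/27 = 1/6 ✓; 3 stages ⇒ order 3.

3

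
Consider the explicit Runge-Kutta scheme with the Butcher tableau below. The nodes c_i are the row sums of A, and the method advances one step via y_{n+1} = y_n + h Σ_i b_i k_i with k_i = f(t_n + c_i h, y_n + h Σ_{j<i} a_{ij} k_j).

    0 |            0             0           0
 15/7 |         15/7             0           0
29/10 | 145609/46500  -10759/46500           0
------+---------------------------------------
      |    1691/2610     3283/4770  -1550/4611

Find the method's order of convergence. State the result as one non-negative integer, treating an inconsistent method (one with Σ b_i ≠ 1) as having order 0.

b = (1691/2610, 3283/4770, -1550/4611)
c = (0, 15/7, 29/10)
Ac = (0, 0, -1537/3100)
Σ b_i: 1691/2610·1 + 3283/4770·1 + (-1550/4611)·1 = 1 ✓
b·c: 3283/4770·15/7 + (-1550/4611)·29/10 = 1/2 ✓
b·c²: 3283/4770·225/49 + (-1550/4611)·841/100 = 1/3 ✓
b·Ac: (-1550/4611)·(-1537/3100) = 1/6 ✓; 3 stages ⇒ order 3.

3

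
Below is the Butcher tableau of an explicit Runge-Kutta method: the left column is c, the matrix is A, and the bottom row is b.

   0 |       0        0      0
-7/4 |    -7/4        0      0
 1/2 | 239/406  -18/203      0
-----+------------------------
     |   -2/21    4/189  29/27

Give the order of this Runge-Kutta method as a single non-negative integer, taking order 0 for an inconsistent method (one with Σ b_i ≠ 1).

3

b = (-2/21, 4/189, 29/27)
c = (0, -7/4, 1/2)
Ac = (0, 0, 9/58)
Σ b_i: (-2/21)·1 + 4/189·1 + 29/27·1 = 1 ✓
b·c: 4/189·(-7/4) + 29/27·1/2 = 1/2 ✓
b·c²: 4/189·49/16 + 29/27·1/4 = 1/3 ✓
b·Ac: 29/27·9/58 = 1/6 ✓; 3 stages ⇒ order 3.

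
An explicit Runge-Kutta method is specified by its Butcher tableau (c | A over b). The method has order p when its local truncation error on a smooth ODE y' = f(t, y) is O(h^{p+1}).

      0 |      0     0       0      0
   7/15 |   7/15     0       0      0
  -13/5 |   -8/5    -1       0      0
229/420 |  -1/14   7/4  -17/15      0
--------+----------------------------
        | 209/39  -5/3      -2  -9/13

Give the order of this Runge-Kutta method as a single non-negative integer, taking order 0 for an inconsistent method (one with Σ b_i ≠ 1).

1

b = (209/39, -5/3, -2, -9/13)
c = (0, 7/15, -13/5, 229/420)
Ac = (0, 0, -7/15, 1129/300)
Σ b_i: 209/39·1 + (-5/3)·1 + (-2)·1 + (-9/13)·1 = 1 ✓
b·c: (-5/3)·7/15 + (-2)·(-13/5) + (-9/13)·229/420 = 66253/16380 ≠ 1/2 ⇒ order 1.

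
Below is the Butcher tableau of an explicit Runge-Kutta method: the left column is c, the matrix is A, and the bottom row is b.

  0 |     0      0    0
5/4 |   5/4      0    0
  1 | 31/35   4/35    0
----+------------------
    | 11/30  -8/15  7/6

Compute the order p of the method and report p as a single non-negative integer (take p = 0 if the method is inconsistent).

3

b = (11/30, -8/15, 7/6)
c = (0, 5/4, 1)
Ac = (0, 0, 1/7)
Σ b_i: 11/30·1 + (-8/15)·1 + 7/6·1 = 1 ✓
b·c: (-8/15)·5/4 + 7/6·1 = 1/2 ✓
b·c²: (-8/15)·25/16 + 7/6·1 = 1/3 ✓
b·Ac: 7/6·1/7 = 1/6 ✓; 3 stages ⇒ order 3.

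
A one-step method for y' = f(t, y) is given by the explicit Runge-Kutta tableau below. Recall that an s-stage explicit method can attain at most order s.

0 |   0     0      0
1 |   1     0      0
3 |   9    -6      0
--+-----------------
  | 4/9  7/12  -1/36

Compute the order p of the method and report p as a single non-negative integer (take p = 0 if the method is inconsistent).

3

b = (4/9, 7/12, -1/36)
c = (0, 1, 3)
Ac = (0, 0, -6)
Σ b_i: 4/9·1 + 7/12·1 + (-1/36)·1 = 1 ✓
b·c: 7/12·1 + (-1/36)·3 = 1/2 ✓
b·c²: 7/12·1 + (-1/36)·9 = 1/3 ✓
b·Ac: (-1/36)·(-6) = 1/6 ✓; 3 stages ⇒ order 3.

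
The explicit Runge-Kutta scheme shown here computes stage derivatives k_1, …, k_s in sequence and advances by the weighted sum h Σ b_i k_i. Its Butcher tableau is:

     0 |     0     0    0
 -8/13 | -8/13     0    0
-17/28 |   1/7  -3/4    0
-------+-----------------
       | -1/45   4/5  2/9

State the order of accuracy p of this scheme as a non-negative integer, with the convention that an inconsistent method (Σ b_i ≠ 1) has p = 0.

1

b = (-1/45, 4/5, 2/9)
c = (0, -8/13, -17/28)
Ac = (0, 0, 6/13)
Σ b_i: (-1/45)·1 + 4/5·1 + 2/9·1 = 1 ✓
b·c: 4/5·(-8/13) + 2/9·(-17/28) = -5137/8190 ≠ 1/2 ⇒ order 1.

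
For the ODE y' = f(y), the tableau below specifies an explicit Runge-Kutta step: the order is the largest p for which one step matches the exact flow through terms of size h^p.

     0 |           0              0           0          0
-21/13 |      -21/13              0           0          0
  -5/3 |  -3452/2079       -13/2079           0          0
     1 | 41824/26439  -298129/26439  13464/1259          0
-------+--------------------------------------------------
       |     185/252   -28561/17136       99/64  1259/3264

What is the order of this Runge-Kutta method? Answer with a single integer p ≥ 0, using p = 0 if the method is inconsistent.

4

b = (185/252, -28561/17136, 99/64, 1259/3264)
c = (0, -21/13, -5/3, 1)
Ac = (0, 0, 1/99, 493/1259)
Σ b_i: 185/252·1 + (-28561/17136)·1 + 99/64·1 + 1259/3264·1 = 1 ✓
b·c: (-28561/17136)·(-21/13) + 99/64·(-5/3) + 1259/3264·1 = 1/2 ✓
b·c²: (-28561/17136)·441/169 + 99/64·25/9 + 1259/3264·1 = 1/3 ✓
b·Ac: 99/64·1/99 + 1259/3264·493/1259 = 1/6 ✓
b·c³: (-28561/17136)·(-9261/2197) + 99/64·(-125/27) + 1259/3264·1 = 1/4 ✓
b·(c∘Ac): 99/64·(-5/297) + 1259/3264·493/1259 = 1/8 ✓
b·Ac²: 99/64·(-7/429) + 1259/3264·4607/16367 = 1/12 ✓
b·A²c: 1259/3264·136/1259 = 1/24 ✓; 4 stages ⇒ order 4.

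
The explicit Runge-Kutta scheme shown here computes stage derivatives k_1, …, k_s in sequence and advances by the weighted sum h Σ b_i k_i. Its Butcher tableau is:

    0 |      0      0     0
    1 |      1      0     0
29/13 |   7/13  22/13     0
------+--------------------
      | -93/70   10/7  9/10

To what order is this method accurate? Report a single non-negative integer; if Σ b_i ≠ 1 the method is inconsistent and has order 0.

1

b = (-93/70, 10/7, 9/10)
c = (0, 1, 29/13)
Ac = (0, 0, 22/13)
Σ b_i: (-93/70)·1 + 10/7·1 + 9/10·1 = 1 ✓
b·c: 10/7·1 + 9/10·29/13 = 3127/910 ≠ 1/2 ⇒ order 1.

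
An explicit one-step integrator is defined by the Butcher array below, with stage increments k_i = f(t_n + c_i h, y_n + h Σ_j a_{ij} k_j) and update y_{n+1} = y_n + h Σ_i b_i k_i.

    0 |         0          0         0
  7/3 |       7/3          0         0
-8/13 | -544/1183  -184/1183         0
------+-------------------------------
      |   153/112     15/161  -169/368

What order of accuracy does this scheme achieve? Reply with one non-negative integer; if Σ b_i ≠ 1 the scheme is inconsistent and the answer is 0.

b = (153/112, 15/161, -169/368)
c = (0, 7/3, -8/13)
Ac = (0, 0, -184/507)
Σ b_i: 153/112·1 + 15/161·1 + (-169/368)·1 = 1 ✓
b·c: 15/161·7/3 + (-169/368)·(-8/13) = 1/2 ✓
b·c²: 15/161·49/9 + (-169/368)·64/169 = 1/3 ✓
b·Ac: (-169/368)·(-184/507) = 1/6 ✓; 3 stages ⇒ order 3.

3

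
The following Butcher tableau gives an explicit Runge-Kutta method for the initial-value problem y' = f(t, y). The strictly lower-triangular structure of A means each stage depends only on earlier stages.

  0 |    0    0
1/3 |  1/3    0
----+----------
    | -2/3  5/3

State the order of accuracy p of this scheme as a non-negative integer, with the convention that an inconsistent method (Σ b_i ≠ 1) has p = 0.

b = (-2/3, 5/3)
c = (0, 1/3)
Σ b_i: (-2/3)·1 + 5/3·1 = 1 ✓
b·c: 5/3·1/3 = 5/9 ≠ 1/2 ⇒ order 1.

1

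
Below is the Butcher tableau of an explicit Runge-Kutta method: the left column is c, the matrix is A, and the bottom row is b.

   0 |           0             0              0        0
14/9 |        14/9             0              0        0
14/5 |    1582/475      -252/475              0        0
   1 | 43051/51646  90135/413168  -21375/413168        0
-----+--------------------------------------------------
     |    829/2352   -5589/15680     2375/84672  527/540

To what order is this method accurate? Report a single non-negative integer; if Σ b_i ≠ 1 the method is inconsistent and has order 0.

4

b = (829/2352, -5589/15680, 2375/84672, 527/540)
c = (0, 14/9, 14/5, 1)
Ac = (0, 0, -392/475, 205/1054)
Σ b_i: 829/2352·1 + (-5589/15680)·1 + 2375/84672·1 + 527/540·1 = 1 ✓
b·c: (-5589/15680)·14/9 + 2375/84672·14/5 + 527/540·1 = 1/2 ✓
b·c²: (-5589/15680)·196/81 + 2375/84672·196/25 + 527/540·1 = 1/3 ✓
b·Ac: 2375/84672·(-392/475) + 527/540·205/1054 = 1/6 ✓
b·c³: (-5589/15680)·2744/729 + 2375/84672·2744/125 + 527/540·1 = 1/4 ✓
b·(c∘Ac): 2375/84672·(-5488/2375) + 527/540·205/1054 = 1/8 ✓
b·Ac²: 2375/84672·(-5488/4275) + 527/540·580/4743 = 1/12 ✓
b·A²c: 527/540·45/1054 = 1/24 ✓; 4 stages ⇒ order 4.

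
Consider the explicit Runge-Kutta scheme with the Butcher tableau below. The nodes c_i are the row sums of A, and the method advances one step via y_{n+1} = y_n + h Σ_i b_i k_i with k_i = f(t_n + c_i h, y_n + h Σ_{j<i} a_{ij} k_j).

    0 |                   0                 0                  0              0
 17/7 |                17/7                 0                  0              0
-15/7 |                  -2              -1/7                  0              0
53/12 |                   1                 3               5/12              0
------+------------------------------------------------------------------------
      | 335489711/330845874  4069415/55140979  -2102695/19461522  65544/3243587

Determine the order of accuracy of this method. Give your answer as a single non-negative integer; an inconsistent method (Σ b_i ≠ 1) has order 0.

3

b = (335489711/330845874, 4069415/55140979, -2102695/19461522, 65544/3243587)
c = (0, 17/7, -15/7, 53/12)
Ac = (0, 0, -17/49, 179/28)
Σ b_i: 335489711/330845874·1 + 4069415/55140979·1 + (-2102695/19461522)·1 + 65544/3243587·1 = 1 ✓
b·c: 4069415/55140979·17/7 + (-2102695/19461522)·(-15/7) + 65544/3243587·53/12 = 1/2 ✓
b·c²: 4069415/55140979·289/49 + (-2102695/19461522)·225/49 + 65544/3243587·2809/144 = 1/3 ✓
b·Ac: (-2102695/19461522)·(-17/49) + 65544/3243587·179/28 = 1/6 ✓
b·c³: 4069415/55140979·4913/343 + (-2102695/19461522)·(-3375/343) + 65544/3243587·148877/1728 = 44184790523/11443374936 ≠ 1/4 ⇒ order 3.
b·(c∘Ac): (-2102695/19461522)·255/343 + 65544/3243587·9487/336 = 77915127/158935763 ≠ 1/8
b·Ac²: (-2102695/19461522)·(-289/343) + 65544/3243587·549/28 = 464639653/953614578 ≠ 1/12
b·A²c: 65544/3243587·(-85/588) = -464270/158935763 ≠ 1/24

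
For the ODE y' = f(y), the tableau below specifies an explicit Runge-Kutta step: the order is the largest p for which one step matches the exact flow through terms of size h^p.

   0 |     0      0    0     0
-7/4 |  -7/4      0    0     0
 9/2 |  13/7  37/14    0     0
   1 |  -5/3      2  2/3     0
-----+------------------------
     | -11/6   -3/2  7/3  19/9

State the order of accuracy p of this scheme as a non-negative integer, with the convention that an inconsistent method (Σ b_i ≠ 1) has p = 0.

0

b = (-11/6, -3/2, 7/3, 19/9)
c = (0, -7/4, 9/2, 1)
Ac = (0, 0, -37/8, -1/2)
Σ b_i: (-11/6)·1 + (-3/2)·1 + 7/3·1 + 19/9·1 = 10/9 ≠ 1 ⇒ order 0.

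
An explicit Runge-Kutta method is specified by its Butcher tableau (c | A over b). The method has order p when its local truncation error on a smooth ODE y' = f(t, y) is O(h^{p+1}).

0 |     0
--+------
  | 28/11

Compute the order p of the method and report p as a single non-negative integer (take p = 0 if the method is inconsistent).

0

b = (28/11)
c = (0)
Σ b_i: 28/11·1 = 28/11 ≠ 1 ⇒ order 0.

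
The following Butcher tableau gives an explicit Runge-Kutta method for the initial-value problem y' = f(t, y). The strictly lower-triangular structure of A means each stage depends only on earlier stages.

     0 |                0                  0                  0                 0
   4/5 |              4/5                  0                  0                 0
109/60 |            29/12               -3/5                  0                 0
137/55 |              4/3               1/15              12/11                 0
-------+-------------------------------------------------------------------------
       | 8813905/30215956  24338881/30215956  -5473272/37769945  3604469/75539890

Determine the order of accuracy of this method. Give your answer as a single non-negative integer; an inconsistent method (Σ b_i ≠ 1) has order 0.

b = (8813905/30215956, 24338881/30215956, -5473272/37769945, 3604469/75539890)
c = (0, 4/5, 109/60, 137/55)
Ac = (0, 0, -12/25, 1679/825)
Σ b_i: 8813905/30215956·1 + 24338881/30215956·1 + (-5473272/37769945)·1 + 3604469/75539890·1 = 1 ✓
b·c: 24338881/30215956·4/5 + (-5473272/37769945)·109/60 + 3604469/75539890·137/55 = 1/2 ✓
b·c²: 24338881/30215956·16/25 + (-5473272/37769945)·11881/3600 + 3604469/75539890·18769/3025 = 1/3 ✓
b·Ac: (-5473272/37769945)·(-12/25) + 3604469/75539890·1679/825 = 1/6 ✓
b·c³: 24338881/30215956·64/125 + (-5473272/37769945)·1295029/216000 + 3604469/75539890·2571353/166375 = 210190601773/747844911000 ≠ 1/4 ⇒ order 3.
b·(c∘Ac): (-5473272/37769945)·(-109/125) + 3604469/75539890·230023/45375 = 2086335007/5665491750 ≠ 1/8
b·Ac²: (-5473272/37769945)·(-48/125) + 3604469/75539890·60109/16500 = 5200333271/22661967000 ≠ 1/12
b·A²c: 3604469/75539890·(-144/275) = -23592888/944248625 ≠ 1/24

3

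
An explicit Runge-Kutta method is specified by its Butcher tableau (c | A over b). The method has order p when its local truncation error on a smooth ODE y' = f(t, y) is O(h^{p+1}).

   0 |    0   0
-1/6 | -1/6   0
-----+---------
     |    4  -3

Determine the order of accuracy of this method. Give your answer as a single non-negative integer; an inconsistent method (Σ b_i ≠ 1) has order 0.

b = (4, -3)
c = (0, -1/6)
Σ b_i: 4·1 + (-3)·1 = 1 ✓
b·c: (-3)·(-1/6) = 1/2 ✓; 2 stages ⇒ order 2.

2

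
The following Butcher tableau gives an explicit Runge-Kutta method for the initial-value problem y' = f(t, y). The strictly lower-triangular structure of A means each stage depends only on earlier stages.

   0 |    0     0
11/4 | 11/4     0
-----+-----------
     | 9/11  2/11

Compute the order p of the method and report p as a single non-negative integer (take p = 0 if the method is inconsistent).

2

b = (9/11, 2/11)
c = (0, 11/4)
Σ b_i: 9/11·1 + 2/11·1 = 1 ✓
b·c: 2/11·11/4 = 1/2 ✓; 2 stages ⇒ order 2.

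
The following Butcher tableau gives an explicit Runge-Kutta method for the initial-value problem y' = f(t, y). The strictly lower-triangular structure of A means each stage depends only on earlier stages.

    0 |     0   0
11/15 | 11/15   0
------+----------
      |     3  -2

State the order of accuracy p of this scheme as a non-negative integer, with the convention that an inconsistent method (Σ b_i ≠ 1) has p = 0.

b = (3, -2)
c = (0, 11/15)
Σ b_i: 3·1 + (-2)·1 = 1 ✓
b·c: (-2)·11/15 = -22/15 ≠ 1/2 ⇒ order 1.

1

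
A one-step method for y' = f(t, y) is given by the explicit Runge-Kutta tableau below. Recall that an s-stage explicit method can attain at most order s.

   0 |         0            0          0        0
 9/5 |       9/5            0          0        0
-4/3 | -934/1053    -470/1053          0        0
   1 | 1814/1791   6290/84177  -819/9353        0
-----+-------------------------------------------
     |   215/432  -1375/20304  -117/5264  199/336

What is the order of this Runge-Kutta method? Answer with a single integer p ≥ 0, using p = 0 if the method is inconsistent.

4

b = (215/432, -1375/20304, -117/5264, 199/336)
c = (0, 9/5, -4/3, 1)
Ac = (0, 0, -94/117, 50/199)
Σ b_i: 215/432·1 + (-1375/20304)·1 + (-117/5264)·1 + 199/336·1 = 1 ✓
b·c: (-1375/20304)·9/5 + (-117/5264)·(-4/3) + 199/336·1 = 1/2 ✓
b·c²: (-1375/20304)·81/25 + (-117/5264)·16/9 + 199/336·1 = 1/3 ✓
b·Ac: (-117/5264)·(-94/117) + 199/336·50/199 = 1/6 ✓
b·c³: (-1375/20304)·729/125 + (-117/5264)·(-64/27) + 199/336·1 = 1/4 ✓
b·(c∘Ac): (-117/5264)·376/351 + 199/336·50/199 = 1/8 ✓
b·Ac²: (-117/5264)·(-94/65) + 199/336·86/995 = 1/12 ✓
b·A²c: 199/336·14/199 = 1/24 ✓; 4 stages ⇒ order 4.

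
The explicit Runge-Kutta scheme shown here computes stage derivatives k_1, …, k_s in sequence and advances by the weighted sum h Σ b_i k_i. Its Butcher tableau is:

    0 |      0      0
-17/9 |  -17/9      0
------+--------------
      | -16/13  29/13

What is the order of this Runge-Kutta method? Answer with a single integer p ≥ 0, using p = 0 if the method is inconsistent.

1

b = (-16/13, 29/13)
c = (0, -17/9)
Σ b_i: (-16/13)·1 + 29/13·1 = 1 ✓
b·c: 29/13·(-17/9) = -493/117 ≠ 1/2 ⇒ order 1.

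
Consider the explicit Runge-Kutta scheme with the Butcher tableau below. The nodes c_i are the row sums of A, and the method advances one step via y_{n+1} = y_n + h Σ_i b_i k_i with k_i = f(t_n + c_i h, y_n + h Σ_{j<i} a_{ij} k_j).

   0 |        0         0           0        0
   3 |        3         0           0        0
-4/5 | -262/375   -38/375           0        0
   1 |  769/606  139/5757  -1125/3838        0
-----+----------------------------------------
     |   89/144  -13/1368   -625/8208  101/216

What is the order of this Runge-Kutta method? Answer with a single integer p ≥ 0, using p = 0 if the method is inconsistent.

b = (89/144, -13/1368, -625/8208, 101/216)
c = (0, 3, -4/5, 1)
Ac = (0, 0, -38/125, 31/101)
Σ b_i: 89/144·1 + (-13/1368)·1 + (-625/8208)·1 + 101/216·1 = 1 ✓
b·c: (-13/1368)·3 + (-625/8208)·(-4/5) + 101/216·1 = 1/2 ✓
b·c²: (-13/1368)·9 + (-625/8208)·16/25 + 101/216·1 = 1/3 ✓
b·Ac: (-625/8208)·(-38/125) + 101/216·31/101 = 1/6 ✓
b·c³: (-13/1368)·27 + (-625/8208)·(-64/125) + 101/216·1 = 1/4 ✓
b·(c∘Ac): (-625/8208)·152/625 + 101/216·31/101 = 1/8 ✓
b·Ac²: (-625/8208)·(-114/125) + 101/216·3/101 = 1/12 ✓
b·A²c: 101/216·9/101 = 1/24 ✓; 4 stages ⇒ order 4.

4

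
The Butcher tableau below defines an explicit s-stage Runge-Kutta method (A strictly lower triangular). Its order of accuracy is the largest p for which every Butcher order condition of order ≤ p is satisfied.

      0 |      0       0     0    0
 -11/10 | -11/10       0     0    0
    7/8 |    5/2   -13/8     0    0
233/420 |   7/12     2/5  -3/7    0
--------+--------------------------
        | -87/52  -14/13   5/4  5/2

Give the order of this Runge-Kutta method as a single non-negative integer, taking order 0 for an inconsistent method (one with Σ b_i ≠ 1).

1

b = (-87/52, -14/13, 5/4, 5/2)
c = (0, -11/10, 7/8, 233/420)
Ac = (0, 0, 143/80, -163/200)
Σ b_i: (-87/52)·1 + (-14/13)·1 + 5/4·1 + 5/2·1 = 1 ✓
b·c: (-14/13)·(-11/10) + 5/4·7/8 + 5/2·233/420 = 160099/43680 ≠ 1/2 ⇒ order 1.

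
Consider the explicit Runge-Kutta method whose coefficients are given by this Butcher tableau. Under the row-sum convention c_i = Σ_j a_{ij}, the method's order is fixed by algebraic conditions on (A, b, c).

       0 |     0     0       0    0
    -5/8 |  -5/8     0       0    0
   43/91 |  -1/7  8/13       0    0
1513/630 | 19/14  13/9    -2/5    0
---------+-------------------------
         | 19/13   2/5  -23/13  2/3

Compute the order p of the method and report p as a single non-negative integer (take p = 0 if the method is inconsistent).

0

b = (19/13, 2/5, -23/13, 2/3)
c = (0, -5/8, 43/91, 1513/630)
Ac = (0, 0, -5/13, -35767/32760)
Σ b_i: 19/13·1 + 2/5·1 + (-23/13)·1 + 2/3·1 = 148/195 ≠ 1 ⇒ order 0.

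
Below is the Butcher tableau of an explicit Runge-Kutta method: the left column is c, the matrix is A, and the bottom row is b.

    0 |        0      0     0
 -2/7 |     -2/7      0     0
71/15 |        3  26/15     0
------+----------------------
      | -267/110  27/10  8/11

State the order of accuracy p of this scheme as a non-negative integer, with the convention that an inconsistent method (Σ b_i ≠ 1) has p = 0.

b = (-267/110, 27/10, 8/11)
c = (0, -2/7, 71/15)
Ac = (0, 0, -52/105)
Σ b_i: (-267/110)·1 + 27/10·1 + 8/11·1 = 1 ✓
b·c: 27/10·(-2/7) + 8/11·71/15 = 617/231 ≠ 1/2 ⇒ order 1.

1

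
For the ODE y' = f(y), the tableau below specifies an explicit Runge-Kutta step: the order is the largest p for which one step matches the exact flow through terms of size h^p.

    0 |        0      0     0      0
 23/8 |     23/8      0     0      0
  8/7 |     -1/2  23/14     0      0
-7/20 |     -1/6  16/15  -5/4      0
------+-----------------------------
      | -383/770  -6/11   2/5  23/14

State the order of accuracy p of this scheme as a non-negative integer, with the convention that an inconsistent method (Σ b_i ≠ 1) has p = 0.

1

b = (-383/770, -6/11, 2/5, 23/14)
c = (0, 23/8, 8/7, -7/20)
Ac = (0, 0, 529/112, 172/105)
Σ b_i: (-383/770)·1 + (-6/11)·1 + 2/5·1 + 23/14·1 = 1 ✓
b·c: (-6/11)·23/8 + 2/5·8/7 + 23/14·(-7/20) = -5193/3080 ≠ 1/2 ⇒ order 1.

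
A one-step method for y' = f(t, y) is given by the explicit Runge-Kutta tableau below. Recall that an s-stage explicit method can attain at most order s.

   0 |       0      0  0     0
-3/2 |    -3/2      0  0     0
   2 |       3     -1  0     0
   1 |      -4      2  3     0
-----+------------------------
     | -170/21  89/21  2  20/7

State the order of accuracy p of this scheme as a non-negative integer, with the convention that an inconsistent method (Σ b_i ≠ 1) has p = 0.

2

b = (-170/21, 89/21, 2, 20/7)
c = (0, -3/2, 2, 1)
Ac = (0, 0, 3/2, 3)
Σ b_i: (-170/21)·1 + 89/21·1 + 2·1 + 20/7·1 = 1 ✓
b·c: 89/21·(-3/2) + 2·2 + 20/7·1 = 1/2 ✓
b·c²: 89/21·9/4 + 2·4 + 20/7·1 = 571/28 ≠ 1/3 ⇒ order 2.
b·Ac: 2·3/2 + 20/7·3 = 81/7 ≠ 1/6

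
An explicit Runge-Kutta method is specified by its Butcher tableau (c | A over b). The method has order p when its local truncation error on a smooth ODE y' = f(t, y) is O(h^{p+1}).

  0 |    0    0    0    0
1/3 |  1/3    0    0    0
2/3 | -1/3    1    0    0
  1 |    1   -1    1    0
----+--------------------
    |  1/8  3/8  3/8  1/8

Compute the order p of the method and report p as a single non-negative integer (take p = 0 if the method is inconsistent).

4

b = (1/8, 3/8, 3/8, 1/8)
c = (0, 1/3, 2/3, 1)
Ac = (0, 0, 1/3, 1/3)
Σ b_i: 1/8·1 + 3/8·1 + 3/8·1 + 1/8·1 = 1 ✓
b·c: 3/8·1/3 + 3/8·2/3 + 1/8·1 = 1/2 ✓
b·c²: 3/8·1/9 + 3/8·4/9 + 1/8·1 = 1/3 ✓
b·Ac: 3/8·1/3 + 1/8·1/3 = 1/6 ✓
b·c³: 3/8·1/27 + 3/8·8/27 + 1/8·1 = 1/4 ✓
b·(c∘Ac): 3/8·2/9 + 1/8·1/3 = 1/8 ✓
b·Ac²: 3/8·1/9 + 1/8·1/3 = 1/12 ✓
b·A²c: 1/8·1/3 = 1/24 ✓; 4 stages ⇒ order 4.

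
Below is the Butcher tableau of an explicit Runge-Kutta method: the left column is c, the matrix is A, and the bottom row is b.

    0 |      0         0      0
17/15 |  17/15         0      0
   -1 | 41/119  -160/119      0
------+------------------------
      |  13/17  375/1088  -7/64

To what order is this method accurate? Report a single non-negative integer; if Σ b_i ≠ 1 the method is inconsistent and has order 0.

b = (13/17, 375/1088, -7/64)
c = (0, 17/15, -1)
Ac = (0, 0, -32/21)
Σ b_i: 13/17·1 + 375/1088·1 + (-7/64)·1 = 1 ✓
b·c: 375/1088·17/15 + (-7/64)·(-1) = 1/2 ✓
b·c²: 375/1088·289/225 + (-7/64)·1 = 1/3 ✓
b·Ac: (-7/64)·(-32/21) = 1/6 ✓; 3 stages ⇒ order 3.

3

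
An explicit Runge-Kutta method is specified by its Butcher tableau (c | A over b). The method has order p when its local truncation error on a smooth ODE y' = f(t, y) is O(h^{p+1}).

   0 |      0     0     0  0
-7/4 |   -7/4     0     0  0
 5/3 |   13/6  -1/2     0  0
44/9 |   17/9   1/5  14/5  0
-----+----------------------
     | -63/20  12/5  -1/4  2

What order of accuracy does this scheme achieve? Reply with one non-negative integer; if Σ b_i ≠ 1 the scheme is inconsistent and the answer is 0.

1

b = (-63/20, 12/5, -1/4, 2)
c = (0, -7/4, 5/3, 44/9)
Ac = (0, 0, 7/8, 259/60)
Σ b_i: (-63/20)·1 + 12/5·1 + (-1/4)·1 + 2·1 = 1 ✓
b·c: 12/5·(-7/4) + (-1/4)·5/3 + 2·44/9 = 929/180 ≠ 1/2 ⇒ order 1.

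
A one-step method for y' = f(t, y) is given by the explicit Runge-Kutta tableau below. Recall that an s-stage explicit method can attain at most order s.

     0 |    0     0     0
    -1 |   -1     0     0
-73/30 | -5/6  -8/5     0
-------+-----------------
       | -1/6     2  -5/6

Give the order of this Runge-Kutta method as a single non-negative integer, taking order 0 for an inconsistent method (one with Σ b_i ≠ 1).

b = (-1/6, 2, -5/6)
c = (0, -1, -73/30)
Ac = (0, 0, 8/5)
Σ b_i: (-1/6)·1 + 2·1 + (-5/6)·1 = 1 ✓
b·c: 2·(-1) + (-5/6)·(-73/30) = 1/36 ≠ 1/2 ⇒ order 1.

1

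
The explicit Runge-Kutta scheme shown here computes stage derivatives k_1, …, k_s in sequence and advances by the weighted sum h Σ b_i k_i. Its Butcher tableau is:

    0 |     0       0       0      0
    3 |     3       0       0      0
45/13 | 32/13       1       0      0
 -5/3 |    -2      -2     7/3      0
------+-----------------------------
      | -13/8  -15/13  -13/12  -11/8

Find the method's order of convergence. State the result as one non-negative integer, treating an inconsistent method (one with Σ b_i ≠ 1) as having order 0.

0

b = (-13/8, -15/13, -13/12, -11/8)
c = (0, 3, 45/13, -5/3)
Ac = (0, 0, 3, 27/13)
Σ b_i: (-13/8)·1 + (-15/13)·1 + (-13/12)·1 + (-11/8)·1 = -817/156 ≠ 1 ⇒ order 0.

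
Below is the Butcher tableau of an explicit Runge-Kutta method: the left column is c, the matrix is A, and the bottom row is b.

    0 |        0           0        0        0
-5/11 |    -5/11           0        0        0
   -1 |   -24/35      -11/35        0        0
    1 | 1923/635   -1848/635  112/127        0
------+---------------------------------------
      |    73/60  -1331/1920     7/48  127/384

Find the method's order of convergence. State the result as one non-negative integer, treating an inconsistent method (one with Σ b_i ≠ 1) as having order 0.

b = (73/60, -1331/1920, 7/48, 127/384)
c = (0, -5/11, -1, 1)
Ac = (0, 0, 1/7, 56/127)
Σ b_i: 73/60·1 + (-1331/1920)·1 + 7/48·1 + 127/384·1 = 1 ✓
b·c: (-1331/1920)·(-5/11) + 7/48·(-1) + 127/384·1 = 1/2 ✓
b·c²: (-1331/1920)·25/121 + 7/48·1 + 127/384·1 = 1/3 ✓
b·Ac: 7/48·1/7 + 127/384·56/127 = 1/6 ✓
b·c³: (-1331/1920)·(-125/1331) + 7/48·(-1) + 127/384·1 = 1/4 ✓
b·(c∘Ac): 7/48·(-1/7) + 127/384·56/127 = 1/8 ✓
b·Ac²: 7/48·(-5/77) + 127/384·392/1397 = 1/12 ✓
b·A²c: 127/384·16/127 = 1/24 ✓; 4 stages ⇒ order 4.

4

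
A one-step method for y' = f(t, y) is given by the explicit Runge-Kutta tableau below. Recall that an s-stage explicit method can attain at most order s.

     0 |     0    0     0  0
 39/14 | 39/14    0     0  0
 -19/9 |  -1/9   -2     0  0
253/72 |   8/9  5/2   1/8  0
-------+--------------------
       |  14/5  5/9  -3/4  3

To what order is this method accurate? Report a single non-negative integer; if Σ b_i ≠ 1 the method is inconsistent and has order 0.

0

b = (14/5, 5/9, -3/4, 3)
c = (0, 39/14, -19/9, 253/72)
Ac = (0, 0, -39/7, 3377/504)
Σ b_i: 14/5·1 + 5/9·1 + (-3/4)·1 + 3·1 = 1009/180 ≠ 1 ⇒ order 0.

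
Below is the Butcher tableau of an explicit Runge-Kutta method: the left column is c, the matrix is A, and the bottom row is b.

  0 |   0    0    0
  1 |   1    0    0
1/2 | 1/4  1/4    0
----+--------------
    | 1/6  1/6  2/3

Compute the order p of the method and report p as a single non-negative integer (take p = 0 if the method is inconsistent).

b = (1/6, 1/6, 2/3)
c = (0, 1, 1/2)
Ac = (0, 0, 1/4)
Σ b_i: 1/6·1 + 1/6·1 + 2/3·1 = 1 ✓
b·c: 1/6·1 + 2/3·1/2 = 1/2 ✓
b·c²: 1/6·1 + 2/3·1/4 = 1/3 ✓
b·Ac: 2/3·1/4 = 1/6 ✓; 3 stages ⇒ order 3.

3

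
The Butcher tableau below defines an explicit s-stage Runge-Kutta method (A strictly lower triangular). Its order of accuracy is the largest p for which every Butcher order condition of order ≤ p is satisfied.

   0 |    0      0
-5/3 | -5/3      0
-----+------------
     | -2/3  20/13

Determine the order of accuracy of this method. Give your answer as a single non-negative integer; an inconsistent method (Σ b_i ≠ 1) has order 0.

0

b = (-2/3, 20/13)
c = (0, -5/3)
Σ b_i: (-2/3)·1 + 20/13·1 = 34/39 ≠ 1 ⇒ order 0.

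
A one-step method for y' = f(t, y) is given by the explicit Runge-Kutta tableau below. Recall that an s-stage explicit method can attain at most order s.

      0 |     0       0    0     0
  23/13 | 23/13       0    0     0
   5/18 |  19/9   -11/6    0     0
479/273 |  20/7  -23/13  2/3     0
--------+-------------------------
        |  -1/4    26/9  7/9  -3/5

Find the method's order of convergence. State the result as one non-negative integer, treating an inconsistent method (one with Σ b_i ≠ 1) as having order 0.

0

b = (-1/4, 26/9, 7/9, -3/5)
c = (0, 23/13, 5/18, 479/273)
Ac = (0, 0, -253/78, -13438/4563)
Σ b_i: (-1/4)·1 + 26/9·1 + 7/9·1 + (-3/5)·1 = 169/60 ≠ 1 ⇒ order 0.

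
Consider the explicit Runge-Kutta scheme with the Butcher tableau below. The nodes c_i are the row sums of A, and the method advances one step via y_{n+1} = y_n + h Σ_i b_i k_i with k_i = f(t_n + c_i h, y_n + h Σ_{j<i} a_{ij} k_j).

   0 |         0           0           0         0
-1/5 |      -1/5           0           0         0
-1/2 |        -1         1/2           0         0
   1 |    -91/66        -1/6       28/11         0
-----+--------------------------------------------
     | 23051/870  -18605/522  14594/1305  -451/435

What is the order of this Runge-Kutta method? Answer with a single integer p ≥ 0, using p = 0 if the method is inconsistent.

b = (23051/870, -18605/522, 14594/1305, -451/435)
c = (0, -1/5, -1/2, 1)
Ac = (0, 0, -1/10, -409/330)
Σ b_i: 23051/870·1 + (-18605/522)·1 + 14594/1305·1 + (-451/435)·1 = 1 ✓
b·c: (-18605/522)·(-1/5) + 14594/1305·(-1/2) + (-451/435)·1 = 1/2 ✓
b·c²: (-18605/522)·1/25 + 14594/1305·1/4 + (-451/435)·1 = 1/3 ✓
b·Ac: 14594/1305·(-1/10) + (-451/435)·(-409/330) = 1/6 ✓
b·c³: (-18605/522)·(-1/125) + 14594/1305·(-1/8) + (-451/435)·1 = -18701/8700 ≠ 1/4 ⇒ order 3.
b·(c∘Ac): 14594/1305·1/20 + (-451/435)·(-409/330) = 1337/725 ≠ 1/8
b·Ac²: 14594/1305·1/50 + (-451/435)·1039/1650 = -1867/4350 ≠ 1/12
b·A²c: (-451/435)·(-14/55) = 574/2175 ≠ 1/24

3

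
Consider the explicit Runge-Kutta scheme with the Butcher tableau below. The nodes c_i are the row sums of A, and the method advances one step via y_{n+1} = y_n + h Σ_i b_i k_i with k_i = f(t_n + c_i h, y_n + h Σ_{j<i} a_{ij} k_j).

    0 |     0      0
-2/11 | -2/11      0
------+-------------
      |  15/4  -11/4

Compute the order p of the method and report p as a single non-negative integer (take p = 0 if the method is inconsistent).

2

b = (15/4, -11/4)
c = (0, -2/11)
Σ b_i: 15/4·1 + (-11/4)·1 = 1 ✓
b·c: (-11/4)·(-2/11) = 1/2 ✓; 2 stages ⇒ order 2.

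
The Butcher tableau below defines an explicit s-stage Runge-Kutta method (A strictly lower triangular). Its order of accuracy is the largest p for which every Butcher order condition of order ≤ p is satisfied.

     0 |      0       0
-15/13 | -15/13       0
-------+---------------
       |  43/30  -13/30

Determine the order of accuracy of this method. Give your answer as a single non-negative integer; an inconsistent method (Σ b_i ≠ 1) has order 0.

2

b = (43/30, -13/30)
c = (0, -15/13)
Σ b_i: 43/30·1 + (-13/30)·1 = 1 ✓
b·c: (-13/30)·(-15/13) = 1/2 ✓; 2 stages ⇒ order 2.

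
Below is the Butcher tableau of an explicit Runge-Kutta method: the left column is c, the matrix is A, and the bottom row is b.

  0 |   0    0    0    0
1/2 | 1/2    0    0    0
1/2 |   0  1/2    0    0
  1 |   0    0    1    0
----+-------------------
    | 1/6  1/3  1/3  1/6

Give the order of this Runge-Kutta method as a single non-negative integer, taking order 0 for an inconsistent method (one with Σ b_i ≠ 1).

4

b = (1/6, 1/3, 1/3, 1/6)
c = (0, 1/2, 1/2, 1)
Ac = (0, 0, 1/4, 1/2)
Σ b_i: 1/6·1 + 1/3·1 + 1/3·1 + 1/6·1 = 1 ✓
b·c: 1/3·1/2 + 1/3·1/2 + 1/6·1 = 1/2 ✓
b·c²: 1/3·1/4 + 1/3·1/4 + 1/6·1 = 1/3 ✓
b·Ac: 1/3·1/4 + 1/6·1/2 = 1/6 ✓
b·c³: 1/3·1/8 + 1/3·1/8 + 1/6·1 = 1/4 ✓
b·(c∘Ac): 1/3·1/8 + 1/6·1/2 = 1/8 ✓
b·Ac²: 1/3·1/8 + 1/6·1/4 = 1/12 ✓
b·A²c: 1/6·1/4 = 1/24 ✓; 4 stages ⇒ order 4.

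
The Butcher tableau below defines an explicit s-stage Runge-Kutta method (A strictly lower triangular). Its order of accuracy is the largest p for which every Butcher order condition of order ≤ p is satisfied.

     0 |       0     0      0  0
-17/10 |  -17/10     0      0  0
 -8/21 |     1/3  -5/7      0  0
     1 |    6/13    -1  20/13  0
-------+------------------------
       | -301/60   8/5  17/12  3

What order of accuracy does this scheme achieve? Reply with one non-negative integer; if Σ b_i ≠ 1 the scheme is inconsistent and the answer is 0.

b = (-301/60, 8/5, 17/12, 3)
c = (0, -17/10, -8/21, 1)
Ac = (0, 0, 17/14, 3041/2730)
Σ b_i: (-301/60)·1 + 8/5·1 + 17/12·1 + 3·1 = 1 ✓
b·c: 8/5·(-17/10) + 17/12·(-8/21) + 3·1 = -409/1575 ≠ 1/2 ⇒ order 1.

1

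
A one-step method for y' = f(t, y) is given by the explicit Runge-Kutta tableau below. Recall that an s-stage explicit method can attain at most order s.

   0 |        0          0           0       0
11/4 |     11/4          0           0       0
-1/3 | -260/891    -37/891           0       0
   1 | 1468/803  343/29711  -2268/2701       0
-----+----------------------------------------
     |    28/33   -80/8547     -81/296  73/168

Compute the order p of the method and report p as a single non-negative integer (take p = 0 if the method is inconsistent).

4

b = (28/33, -80/8547, -81/296, 73/168)
c = (0, 11/4, -1/3, 1)
Ac = (0, 0, -37/324, 91/292)
Σ b_i: 28/33·1 + (-80/8547)·1 + (-81/296)·1 + 73/168·1 = 1 ✓
b·c: (-80/8547)·11/4 + (-81/296)·(-1/3) + 73/168·1 = 1/2 ✓
b·c²: (-80/8547)·121/16 + (-81/296)·1/9 + 73/168·1 = 1/3 ✓
b·Ac: (-81/296)·(-37/324) + 73/168·91/292 = 1/6 ✓
b·c³: (-80/8547)·1331/64 + (-81/296)·(-1/27) + 73/168·1 = 1/4 ✓
b·(c∘Ac): (-81/296)·37/972 + 73/168·91/292 = 1/8 ✓
b·Ac²: (-81/296)·(-407/1296) + 73/168·(-7/1168) = 1/12 ✓
b·A²c: 73/168·7/73 = 1/24 ✓; 4 stages ⇒ order 4.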